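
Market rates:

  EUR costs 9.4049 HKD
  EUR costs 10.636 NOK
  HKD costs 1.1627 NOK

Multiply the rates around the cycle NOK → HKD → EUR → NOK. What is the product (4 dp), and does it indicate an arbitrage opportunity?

Around NOK → HKD → EUR → NOK: 1 ÷ 1.1627 ÷ 9.4049 × 10.636 = 0.972650
Product < 1; profitable direction is NOK → EUR → HKD → NOK.

0.9726 (arbitrage exists)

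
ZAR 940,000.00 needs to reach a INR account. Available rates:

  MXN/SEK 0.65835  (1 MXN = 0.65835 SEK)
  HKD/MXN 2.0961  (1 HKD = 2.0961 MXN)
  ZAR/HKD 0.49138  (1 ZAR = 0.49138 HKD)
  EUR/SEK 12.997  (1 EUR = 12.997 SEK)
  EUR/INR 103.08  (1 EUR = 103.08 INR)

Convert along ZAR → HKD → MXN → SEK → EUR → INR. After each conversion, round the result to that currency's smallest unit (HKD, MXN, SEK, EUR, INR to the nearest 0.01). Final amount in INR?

INR 5,055,282.35

ZAR 940,000.00 × 0.49138 = HKD 461,897.20
HKD 461,897.20 × 2.0961 = MXN 968,182.72
MXN 968,182.72 × 0.65835 = SEK 637,403.09
SEK 637,403.09 ÷ 12.997 = EUR 49,042.32
EUR 49,042.32 × 103.08 = INR 5,055,282.35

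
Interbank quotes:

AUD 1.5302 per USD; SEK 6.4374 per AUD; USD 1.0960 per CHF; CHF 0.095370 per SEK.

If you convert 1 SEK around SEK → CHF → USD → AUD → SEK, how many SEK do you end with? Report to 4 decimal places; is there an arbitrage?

1.0296 (arbitrage exists)

Around SEK → CHF → USD → AUD → SEK: 1 × 0.095370 × 1.0960 × 1.5302 × 6.4374 = 1.029630
Product > 1; profitable direction is SEK → CHF → USD → AUD → SEK.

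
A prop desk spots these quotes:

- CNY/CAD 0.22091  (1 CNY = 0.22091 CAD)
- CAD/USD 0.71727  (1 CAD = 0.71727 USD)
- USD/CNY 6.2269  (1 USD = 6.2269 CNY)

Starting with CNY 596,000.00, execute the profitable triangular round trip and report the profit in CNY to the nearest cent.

Profit: CNY 8,054.78

Profitable loop is CNY → USD → CAD → CNY:
CNY 596,000.00 ÷ 6.2269 = USD 95,713.76
USD 95,713.76 ÷ 0.71727 = CAD 133,441.74
CAD 133,441.74 ÷ 0.22091 = CNY 604,054.78
Profit = CNY 604,054.78 − CNY 596,000.00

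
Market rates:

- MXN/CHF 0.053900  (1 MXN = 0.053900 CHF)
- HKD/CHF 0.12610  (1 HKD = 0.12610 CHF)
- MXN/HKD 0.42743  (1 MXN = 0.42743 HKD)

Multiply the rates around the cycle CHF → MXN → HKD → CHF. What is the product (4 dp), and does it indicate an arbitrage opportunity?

Around CHF → MXN → HKD → CHF: 1 ÷ 0.053900 × 0.42743 × 0.12610 = 0.999980
Product ≈ 1 (deviation 0.002%, within rounding noise).

1.0000 (no arbitrage)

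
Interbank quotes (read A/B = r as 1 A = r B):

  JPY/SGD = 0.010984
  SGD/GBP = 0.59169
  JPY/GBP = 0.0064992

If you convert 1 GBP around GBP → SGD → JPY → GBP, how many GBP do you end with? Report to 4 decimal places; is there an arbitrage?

Around GBP → SGD → JPY → GBP: 1 ÷ 0.59169 ÷ 0.010984 × 0.0064992 = 1.000012
Product ≈ 1 (deviation 0.001%, within rounding noise).

1.0000 (no arbitrage)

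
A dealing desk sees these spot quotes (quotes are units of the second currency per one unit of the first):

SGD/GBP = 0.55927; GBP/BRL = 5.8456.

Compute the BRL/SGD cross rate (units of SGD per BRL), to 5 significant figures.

1 BRL ÷ 5.8456 = 0.171069 GBP
0.171069 GBP ÷ 0.55927 = 0.305879 SGD

BRL/SGD = 0.30588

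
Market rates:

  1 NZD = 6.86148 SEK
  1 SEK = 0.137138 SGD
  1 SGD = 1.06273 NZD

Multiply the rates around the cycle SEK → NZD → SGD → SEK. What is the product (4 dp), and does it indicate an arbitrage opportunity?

1.0000 (no arbitrage)

Around SEK → NZD → SGD → SEK: 1 ÷ 6.86148 ÷ 1.06273 ÷ 0.137138 = 1.000003
Product ≈ 1 (deviation 0.000%, within rounding noise).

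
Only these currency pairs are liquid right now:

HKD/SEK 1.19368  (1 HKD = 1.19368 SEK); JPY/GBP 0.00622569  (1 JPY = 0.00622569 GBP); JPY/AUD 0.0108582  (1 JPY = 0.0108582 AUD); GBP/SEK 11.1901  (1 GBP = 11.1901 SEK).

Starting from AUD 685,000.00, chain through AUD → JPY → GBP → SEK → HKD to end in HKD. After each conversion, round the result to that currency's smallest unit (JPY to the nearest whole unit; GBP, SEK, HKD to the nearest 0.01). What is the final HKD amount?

AUD 685,000.00 ÷ 0.0108582 = JPY 63,085,963
JPY 63,085,963 × 0.00622569 = GBP 392,753.65
GBP 392,753.65 × 11.1901 = SEK 4,394,952.62
SEK 4,394,952.62 ÷ 1.19368 = HKD 3,681,851.60

HKD 3,681,851.60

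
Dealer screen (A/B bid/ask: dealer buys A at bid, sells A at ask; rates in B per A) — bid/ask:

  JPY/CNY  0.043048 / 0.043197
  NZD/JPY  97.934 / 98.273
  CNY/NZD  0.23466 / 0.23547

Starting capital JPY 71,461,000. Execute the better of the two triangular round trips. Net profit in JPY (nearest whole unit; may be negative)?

Best loop JPY → NZD → CNY → JPY:
JPY 71,461,000 ÷ 98.273 (buy NZD at ask) = NZD 727,168.19
NZD 727,168.19 ÷ 0.23547 (buy CNY at ask) = CNY 3,088,156.43
CNY 3,088,156.43 ÷ 0.043197 (buy JPY at ask) = JPY 71,490,067

Net profit: JPY 29,067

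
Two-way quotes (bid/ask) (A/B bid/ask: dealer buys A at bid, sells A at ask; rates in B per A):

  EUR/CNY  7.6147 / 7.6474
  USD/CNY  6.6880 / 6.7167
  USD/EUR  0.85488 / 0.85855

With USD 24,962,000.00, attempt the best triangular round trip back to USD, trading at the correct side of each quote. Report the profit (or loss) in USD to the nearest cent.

Net profit: USD 465,065.63

Best loop USD → CNY → EUR → USD:
USD 24,962,000.00 × 6.6880 (sell USD at bid) = CNY 166,945,856.00
CNY 166,945,856.00 ÷ 7.6474 (buy EUR at ask) = EUR 21,830,407.20
EUR 21,830,407.20 ÷ 0.85855 (buy USD at ask) = USD 25,427,065.63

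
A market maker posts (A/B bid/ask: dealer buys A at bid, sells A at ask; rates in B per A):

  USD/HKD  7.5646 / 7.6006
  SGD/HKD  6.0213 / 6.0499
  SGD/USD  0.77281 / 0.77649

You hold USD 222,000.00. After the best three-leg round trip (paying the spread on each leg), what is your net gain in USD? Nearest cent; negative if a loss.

Net profit: USD 4,495.46

Best loop USD → SGD → HKD → USD:
USD 222,000.00 ÷ 0.77649 (buy SGD at ask) = SGD 285,901.94
SGD 285,901.94 × 6.0213 (sell SGD at bid) = HKD 1,721,501.37
HKD 1,721,501.37 ÷ 7.6006 (buy USD at ask) = USD 226,495.46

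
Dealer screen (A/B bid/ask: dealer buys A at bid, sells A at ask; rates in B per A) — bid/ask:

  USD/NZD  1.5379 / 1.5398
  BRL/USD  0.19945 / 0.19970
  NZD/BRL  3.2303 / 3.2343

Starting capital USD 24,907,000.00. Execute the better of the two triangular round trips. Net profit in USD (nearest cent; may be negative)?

Best loop USD → BRL → NZD → USD:
USD 24,907,000.00 ÷ 0.19970 (buy BRL at ask) = BRL 124,722,083.12
BRL 124,722,083.12 ÷ 3.2343 (buy NZD at ask) = NZD 38,562,311.20
NZD 38,562,311.20 ÷ 1.5398 (buy USD at ask) = USD 25,043,714.25

Net profit: USD 136,714.25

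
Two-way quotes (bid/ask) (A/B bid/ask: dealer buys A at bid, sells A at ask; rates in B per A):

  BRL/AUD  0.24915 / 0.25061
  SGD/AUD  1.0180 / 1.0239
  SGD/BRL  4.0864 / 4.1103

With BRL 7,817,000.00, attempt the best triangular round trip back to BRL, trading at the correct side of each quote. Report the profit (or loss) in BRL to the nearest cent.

Best loop BRL → AUD → SGD → BRL:
BRL 7,817,000.00 × 0.24915 (sell BRL at bid) = AUD 1,947,605.55
AUD 1,947,605.55 ÷ 1.0239 (buy SGD at ask) = SGD 1,902,144.30
SGD 1,902,144.30 × 4.0864 (sell SGD at bid) = BRL 7,772,922.47

Net result: BRL -44,077.53 (no profitable arbitrage after spreads)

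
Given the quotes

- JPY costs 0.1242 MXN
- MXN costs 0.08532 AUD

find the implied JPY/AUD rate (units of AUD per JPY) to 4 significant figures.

1 JPY × 0.1242 = 0.1242 MXN
0.1242 MXN × 0.08532 = 0.0105967 AUD

JPY/AUD = 0.01060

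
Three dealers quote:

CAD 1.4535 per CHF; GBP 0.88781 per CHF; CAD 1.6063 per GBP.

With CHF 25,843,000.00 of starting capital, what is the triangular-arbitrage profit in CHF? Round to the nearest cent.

Profitable loop is CHF → CAD → GBP → CHF:
CHF 25,843,000.00 × 1.4535 = CAD 37,562,800.50
CAD 37,562,800.50 ÷ 1.6063 = GBP 23,384,673.16
GBP 23,384,673.16 ÷ 0.88781 = CHF 26,339,727.15
Profit = CHF 26,339,727.15 − CHF 25,843,000.00

Profit: CHF 496,727.15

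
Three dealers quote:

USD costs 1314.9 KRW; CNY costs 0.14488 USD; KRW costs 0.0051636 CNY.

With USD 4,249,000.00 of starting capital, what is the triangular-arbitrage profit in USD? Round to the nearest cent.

Profit: USD 70,495.01

Profitable loop is USD → CNY → KRW → USD:
USD 4,249,000.00 ÷ 0.14488 = CNY 29,327,719.49
CNY 29,327,719.49 ÷ 0.0051636 = KRW 5,679,703,984
KRW 5,679,703,984 ÷ 1314.9 = USD 4,319,495.01
Profit = USD 4,319,495.01 − USD 4,249,000.00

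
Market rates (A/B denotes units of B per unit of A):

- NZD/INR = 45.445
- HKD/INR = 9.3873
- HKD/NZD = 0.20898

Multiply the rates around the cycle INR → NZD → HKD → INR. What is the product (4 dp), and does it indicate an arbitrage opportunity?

Around INR → NZD → HKD → INR: 1 ÷ 45.445 ÷ 0.20898 × 9.3873 = 0.988439
Product < 1; profitable direction is INR → HKD → NZD → INR.

0.9884 (arbitrage exists)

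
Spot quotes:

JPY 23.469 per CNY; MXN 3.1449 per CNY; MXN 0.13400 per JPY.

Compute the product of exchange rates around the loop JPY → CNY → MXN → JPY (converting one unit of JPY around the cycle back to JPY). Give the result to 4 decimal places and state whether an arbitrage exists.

1.0000 (no arbitrage)

Around JPY → CNY → MXN → JPY: 1 ÷ 23.469 × 3.1449 ÷ 0.13400 = 1.000017
Product ≈ 1 (deviation 0.002%, within rounding noise).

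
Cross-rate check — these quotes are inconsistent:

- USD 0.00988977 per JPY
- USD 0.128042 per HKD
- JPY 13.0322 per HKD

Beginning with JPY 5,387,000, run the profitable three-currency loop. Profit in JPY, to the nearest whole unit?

Profit: JPY 35,486

Profitable loop is JPY → USD → HKD → JPY:
JPY 5,387,000 × 0.00988977 = USD 53,276.19
USD 53,276.19 ÷ 0.128042 = HKD 416,083.71
HKD 416,083.71 × 13.0322 = JPY 5,422,486
Profit = JPY 5,422,486 − JPY 5,387,000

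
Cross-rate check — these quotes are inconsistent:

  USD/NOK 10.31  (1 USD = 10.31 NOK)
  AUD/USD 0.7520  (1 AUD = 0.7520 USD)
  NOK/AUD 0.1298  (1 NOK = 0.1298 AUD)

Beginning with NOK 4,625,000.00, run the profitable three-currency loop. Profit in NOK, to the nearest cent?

Profitable loop is NOK → AUD → USD → NOK:
NOK 4,625,000.00 × 0.1298 = AUD 600,325.00
AUD 600,325.00 × 0.7520 = USD 451,444.40
USD 451,444.40 × 10.31 = NOK 4,654,391.76
Profit = NOK 4,654,391.76 − NOK 4,625,000.00

Profit: NOK 29,391.76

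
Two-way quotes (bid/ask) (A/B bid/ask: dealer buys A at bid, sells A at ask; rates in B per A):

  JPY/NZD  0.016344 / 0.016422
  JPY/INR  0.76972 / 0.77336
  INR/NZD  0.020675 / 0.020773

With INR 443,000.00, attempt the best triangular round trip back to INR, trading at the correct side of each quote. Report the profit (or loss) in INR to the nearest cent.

Net profit: INR 7,693.35

Best loop INR → JPY → NZD → INR:
INR 443,000.00 ÷ 0.77336 (buy JPY at ask) = JPY 572,825
JPY 572,825 × 0.016344 (sell JPY at bid) = NZD 9,362.25
NZD 9,362.25 ÷ 0.020773 (buy INR at ask) = INR 450,693.35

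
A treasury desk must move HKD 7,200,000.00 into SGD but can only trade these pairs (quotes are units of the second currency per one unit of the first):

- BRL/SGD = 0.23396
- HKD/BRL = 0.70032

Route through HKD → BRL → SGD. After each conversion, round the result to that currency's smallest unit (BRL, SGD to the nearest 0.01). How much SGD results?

SGD 1,179,697.44

HKD 7,200,000.00 × 0.70032 = BRL 5,042,304.00
BRL 5,042,304.00 × 0.23396 = SGD 1,179,697.44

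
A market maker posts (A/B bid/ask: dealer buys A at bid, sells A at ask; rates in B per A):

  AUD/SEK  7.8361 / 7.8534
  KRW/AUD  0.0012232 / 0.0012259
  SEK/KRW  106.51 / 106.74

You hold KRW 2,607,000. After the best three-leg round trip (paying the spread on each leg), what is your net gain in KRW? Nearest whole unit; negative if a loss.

Net profit: KRW 54,515

Best loop KRW → AUD → SEK → KRW:
KRW 2,607,000 × 0.0012232 (sell KRW at bid) = AUD 3,188.88
AUD 3,188.88 × 7.8361 (sell AUD at bid) = SEK 24,988.40
SEK 24,988.40 × 106.51 (sell SEK at bid) = KRW 2,661,515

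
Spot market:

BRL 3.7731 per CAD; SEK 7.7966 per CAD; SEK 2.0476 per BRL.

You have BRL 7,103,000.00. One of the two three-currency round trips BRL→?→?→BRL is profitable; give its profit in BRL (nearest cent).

Profitable loop is BRL → CAD → SEK → BRL:
BRL 7,103,000.00 ÷ 3.7731 = CAD 1,882,536.91
CAD 1,882,536.91 × 7.7966 = SEK 14,677,387.24
SEK 14,677,387.24 ÷ 2.0476 = BRL 7,168,093.01
Profit = BRL 7,168,093.01 − BRL 7,103,000.00

Profit: BRL 65,093.01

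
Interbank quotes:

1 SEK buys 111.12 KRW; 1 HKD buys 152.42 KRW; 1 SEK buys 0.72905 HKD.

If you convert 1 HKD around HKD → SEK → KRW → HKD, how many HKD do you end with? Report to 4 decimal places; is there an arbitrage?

Around HKD → SEK → KRW → HKD: 1 ÷ 0.72905 × 111.12 ÷ 152.42 = 0.999984
Product ≈ 1 (deviation 0.002%, within rounding noise).

1.0000 (no arbitrage)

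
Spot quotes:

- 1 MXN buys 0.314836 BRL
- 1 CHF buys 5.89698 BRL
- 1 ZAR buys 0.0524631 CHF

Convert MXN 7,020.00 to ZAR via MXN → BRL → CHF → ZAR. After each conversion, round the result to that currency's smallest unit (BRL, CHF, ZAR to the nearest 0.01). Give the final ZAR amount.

MXN 7,020.00 × 0.314836 = BRL 2,210.15
BRL 2,210.15 ÷ 5.89698 = CHF 374.79
CHF 374.79 ÷ 0.0524631 = ZAR 7,143.88

ZAR 7,143.88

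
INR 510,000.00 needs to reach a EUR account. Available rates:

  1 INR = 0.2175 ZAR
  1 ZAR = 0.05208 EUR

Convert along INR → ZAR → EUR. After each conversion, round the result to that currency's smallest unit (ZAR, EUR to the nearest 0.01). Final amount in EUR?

INR 510,000.00 × 0.2175 = ZAR 110,925.00
ZAR 110,925.00 × 0.05208 = EUR 5,776.97

EUR 5,776.97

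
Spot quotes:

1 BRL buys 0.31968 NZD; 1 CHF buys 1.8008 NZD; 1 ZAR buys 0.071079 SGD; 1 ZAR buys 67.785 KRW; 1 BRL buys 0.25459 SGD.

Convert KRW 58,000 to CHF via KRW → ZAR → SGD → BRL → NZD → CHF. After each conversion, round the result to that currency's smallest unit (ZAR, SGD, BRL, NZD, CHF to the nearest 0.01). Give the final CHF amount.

KRW 58,000 ÷ 67.785 = ZAR 855.65
ZAR 855.65 × 0.071079 = SGD 60.82
SGD 60.82 ÷ 0.25459 = BRL 238.89
BRL 238.89 × 0.31968 = NZD 76.37
NZD 76.37 ÷ 1.8008 = CHF 42.41

CHF 42.41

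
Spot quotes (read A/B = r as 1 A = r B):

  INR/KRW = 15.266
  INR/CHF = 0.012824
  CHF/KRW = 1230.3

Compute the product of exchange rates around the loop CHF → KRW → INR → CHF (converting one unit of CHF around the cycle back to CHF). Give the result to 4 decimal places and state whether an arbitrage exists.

Around CHF → KRW → INR → CHF: 1 × 1230.3 ÷ 15.266 × 0.012824 = 1.033497
Product > 1; profitable direction is CHF → KRW → INR → CHF.

1.0335 (arbitrage exists)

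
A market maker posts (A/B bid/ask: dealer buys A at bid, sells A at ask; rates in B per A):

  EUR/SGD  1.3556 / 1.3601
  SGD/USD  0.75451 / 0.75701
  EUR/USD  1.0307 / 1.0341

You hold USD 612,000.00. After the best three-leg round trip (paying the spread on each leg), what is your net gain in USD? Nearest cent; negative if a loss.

Best loop USD → SGD → EUR → USD:
USD 612,000.00 ÷ 0.75701 (buy SGD at ask) = SGD 808,443.75
SGD 808,443.75 ÷ 1.3601 (buy EUR at ask) = EUR 594,400.22
EUR 594,400.22 × 1.0307 (sell EUR at bid) = USD 612,648.31

Net profit: USD 648.31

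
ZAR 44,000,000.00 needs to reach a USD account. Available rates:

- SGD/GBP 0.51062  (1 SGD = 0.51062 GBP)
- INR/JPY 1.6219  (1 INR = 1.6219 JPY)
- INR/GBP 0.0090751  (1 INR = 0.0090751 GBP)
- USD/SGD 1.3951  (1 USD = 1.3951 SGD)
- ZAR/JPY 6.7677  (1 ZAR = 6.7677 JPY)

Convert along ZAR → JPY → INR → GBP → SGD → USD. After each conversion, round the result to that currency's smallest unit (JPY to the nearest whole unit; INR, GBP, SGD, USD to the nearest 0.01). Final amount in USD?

USD 2,338,933.98

ZAR 44,000,000.00 × 6.7677 = JPY 297,778,800
JPY 297,778,800 ÷ 1.6219 = INR 183,598,742.22
INR 183,598,742.22 × 0.0090751 = GBP 1,666,176.95
GBP 1,666,176.95 ÷ 0.51062 = SGD 3,263,046.79
SGD 3,263,046.79 ÷ 1.3951 = USD 2,338,933.98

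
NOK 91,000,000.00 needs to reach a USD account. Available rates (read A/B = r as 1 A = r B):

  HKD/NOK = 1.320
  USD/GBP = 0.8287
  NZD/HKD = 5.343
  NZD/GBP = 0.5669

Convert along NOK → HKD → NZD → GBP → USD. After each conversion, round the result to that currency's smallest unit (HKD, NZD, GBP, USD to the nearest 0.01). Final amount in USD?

USD 8,826,558.53

NOK 91,000,000.00 ÷ 1.320 = HKD 68,939,393.94
HKD 68,939,393.94 ÷ 5.343 = NZD 12,902,750.13
NZD 12,902,750.13 × 0.5669 = GBP 7,314,569.05
GBP 7,314,569.05 ÷ 0.8287 = USD 8,826,558.53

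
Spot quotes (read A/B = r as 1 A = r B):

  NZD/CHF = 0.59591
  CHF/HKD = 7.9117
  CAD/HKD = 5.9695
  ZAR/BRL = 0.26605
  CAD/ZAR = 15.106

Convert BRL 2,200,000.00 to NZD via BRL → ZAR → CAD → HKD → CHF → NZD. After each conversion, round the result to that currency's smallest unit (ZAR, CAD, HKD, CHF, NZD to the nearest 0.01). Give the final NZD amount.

BRL 2,200,000.00 ÷ 0.26605 = ZAR 8,269,122.35
ZAR 8,269,122.35 ÷ 15.106 = CAD 547,406.48
CAD 547,406.48 × 5.9695 = HKD 3,267,742.98
HKD 3,267,742.98 ÷ 7.9117 = CHF 413,026.65
CHF 413,026.65 ÷ 0.59591 = NZD 693,102.40

NZD 693,102.40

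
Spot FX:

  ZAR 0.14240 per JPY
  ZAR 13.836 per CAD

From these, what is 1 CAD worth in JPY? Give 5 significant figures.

CAD/JPY = 97.163

1 CAD × 13.836 = 13.836 ZAR
13.836 ZAR ÷ 0.14240 = 97.1629 JPY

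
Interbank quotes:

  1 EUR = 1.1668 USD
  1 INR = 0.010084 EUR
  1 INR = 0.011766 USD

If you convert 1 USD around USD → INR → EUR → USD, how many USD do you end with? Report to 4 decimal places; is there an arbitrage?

1.0000 (no arbitrage)

Around USD → INR → EUR → USD: 1 ÷ 0.011766 × 0.010084 × 1.1668 = 1.000001
Product ≈ 1 (deviation 0.000%, within rounding noise).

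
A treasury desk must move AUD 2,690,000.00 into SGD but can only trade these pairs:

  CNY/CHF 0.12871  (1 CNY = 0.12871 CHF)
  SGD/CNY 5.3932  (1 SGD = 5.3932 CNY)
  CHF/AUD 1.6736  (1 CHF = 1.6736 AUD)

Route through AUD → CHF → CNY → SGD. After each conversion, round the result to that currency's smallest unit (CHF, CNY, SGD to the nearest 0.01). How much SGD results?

AUD 2,690,000.00 ÷ 1.6736 = CHF 1,607,313.58
CHF 1,607,313.58 ÷ 0.12871 = CNY 12,487,868.70
CNY 12,487,868.70 ÷ 5.3932 = SGD 2,315,484.07

SGD 2,315,484.07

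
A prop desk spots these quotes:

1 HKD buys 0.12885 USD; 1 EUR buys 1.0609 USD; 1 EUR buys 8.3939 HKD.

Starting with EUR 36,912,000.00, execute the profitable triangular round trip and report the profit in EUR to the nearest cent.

Profit: EUR 718,617.21

Profitable loop is EUR → HKD → USD → EUR:
EUR 36,912,000.00 × 8.3939 = HKD 309,835,636.80
HKD 309,835,636.80 × 0.12885 = USD 39,922,321.80
USD 39,922,321.80 ÷ 1.0609 = EUR 37,630,617.21
Profit = EUR 37,630,617.21 − EUR 36,912,000.00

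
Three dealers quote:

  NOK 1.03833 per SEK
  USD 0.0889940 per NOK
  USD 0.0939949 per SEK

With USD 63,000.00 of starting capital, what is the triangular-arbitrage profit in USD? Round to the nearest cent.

Profit: USD 1,083.87

Profitable loop is USD → NOK → SEK → USD:
USD 63,000.00 ÷ 0.0889940 = NOK 707,912.89
NOK 707,912.89 ÷ 1.03833 = SEK 681,780.26
SEK 681,780.26 × 0.0939949 = USD 64,083.87
Profit = USD 64,083.87 − USD 63,000.00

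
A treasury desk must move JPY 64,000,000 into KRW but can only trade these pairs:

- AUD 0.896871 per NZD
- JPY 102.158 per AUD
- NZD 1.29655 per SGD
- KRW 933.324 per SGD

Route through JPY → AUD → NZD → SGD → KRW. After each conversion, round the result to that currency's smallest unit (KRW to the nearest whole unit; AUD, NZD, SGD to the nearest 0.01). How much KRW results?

KRW 502,829,528

JPY 64,000,000 ÷ 102.158 = AUD 626,480.55
AUD 626,480.55 ÷ 0.896871 = NZD 698,518.01
NZD 698,518.01 ÷ 1.29655 = SGD 538,751.31
SGD 538,751.31 × 933.324 = KRW 502,829,528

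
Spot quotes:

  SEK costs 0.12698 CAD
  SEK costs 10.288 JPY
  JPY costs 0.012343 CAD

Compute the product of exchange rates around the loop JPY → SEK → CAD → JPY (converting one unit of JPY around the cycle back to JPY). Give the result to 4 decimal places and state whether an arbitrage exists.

1.0000 (no arbitrage)

Around JPY → SEK → CAD → JPY: 1 ÷ 10.288 × 0.12698 ÷ 0.012343 = 0.999962
Product ≈ 1 (deviation 0.004%, within rounding noise).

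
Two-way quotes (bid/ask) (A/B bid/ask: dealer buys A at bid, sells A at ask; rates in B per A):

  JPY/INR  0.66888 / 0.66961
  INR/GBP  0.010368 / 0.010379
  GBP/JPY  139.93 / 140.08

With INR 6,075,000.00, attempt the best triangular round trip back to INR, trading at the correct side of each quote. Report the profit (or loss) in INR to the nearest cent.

Best loop INR → JPY → GBP → INR:
INR 6,075,000.00 ÷ 0.66961 (buy JPY at ask) = JPY 9,072,445
JPY 9,072,445 ÷ 140.08 (buy GBP at ask) = GBP 64,766.17
GBP 64,766.17 ÷ 0.010379 (buy INR at ask) = INR 6,240,116.62

Net profit: INR 165,116.62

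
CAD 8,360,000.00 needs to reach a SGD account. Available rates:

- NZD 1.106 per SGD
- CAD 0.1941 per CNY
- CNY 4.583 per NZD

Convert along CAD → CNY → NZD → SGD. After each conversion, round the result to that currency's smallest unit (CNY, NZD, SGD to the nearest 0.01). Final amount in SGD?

SGD 8,497,198.38

CAD 8,360,000.00 ÷ 0.1941 = CNY 43,070,582.17
CNY 43,070,582.17 ÷ 4.583 = NZD 9,397,901.41
NZD 9,397,901.41 ÷ 1.106 = SGD 8,497,198.38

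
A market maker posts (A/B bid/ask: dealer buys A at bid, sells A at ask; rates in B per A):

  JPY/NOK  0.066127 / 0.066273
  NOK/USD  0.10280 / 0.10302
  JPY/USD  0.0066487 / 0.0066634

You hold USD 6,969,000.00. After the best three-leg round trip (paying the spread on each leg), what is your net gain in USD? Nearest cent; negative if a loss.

Best loop USD → JPY → NOK → USD:
USD 6,969,000.00 ÷ 0.0066634 (buy JPY at ask) = JPY 1,045,862,473
JPY 1,045,862,473 × 0.066127 (sell JPY at bid) = NOK 69,159,747.73
NOK 69,159,747.73 × 0.10280 (sell NOK at bid) = USD 7,109,622.07

Net profit: USD 140,622.07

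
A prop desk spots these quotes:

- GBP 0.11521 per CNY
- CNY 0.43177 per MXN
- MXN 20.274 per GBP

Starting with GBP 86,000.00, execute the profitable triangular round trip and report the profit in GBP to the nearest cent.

Profit: GBP 732.23

Profitable loop is GBP → MXN → CNY → GBP:
GBP 86,000.00 × 20.274 = MXN 1,743,564.00
MXN 1,743,564.00 × 0.43177 = CNY 752,818.63
CNY 752,818.63 × 0.11521 = GBP 86,732.23
Profit = GBP 86,732.23 − GBP 86,000.00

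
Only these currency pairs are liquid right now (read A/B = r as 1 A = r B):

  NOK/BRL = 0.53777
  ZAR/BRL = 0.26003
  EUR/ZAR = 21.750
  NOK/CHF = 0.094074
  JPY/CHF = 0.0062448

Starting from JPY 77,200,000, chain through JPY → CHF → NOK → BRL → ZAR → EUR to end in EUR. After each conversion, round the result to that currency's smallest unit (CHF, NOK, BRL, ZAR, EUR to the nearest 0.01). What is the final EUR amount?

JPY 77,200,000 × 0.0062448 = CHF 482,098.56
CHF 482,098.56 ÷ 0.094074 = NOK 5,124,673.77
NOK 5,124,673.77 × 0.53777 = BRL 2,755,895.81
BRL 2,755,895.81 ÷ 0.26003 = ZAR 10,598,376.38
ZAR 10,598,376.38 ÷ 21.750 = EUR 487,281.67

EUR 487,281.67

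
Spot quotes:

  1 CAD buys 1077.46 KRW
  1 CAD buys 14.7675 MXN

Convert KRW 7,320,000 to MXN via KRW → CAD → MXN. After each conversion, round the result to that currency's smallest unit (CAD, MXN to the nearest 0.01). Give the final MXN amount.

KRW 7,320,000 ÷ 1077.46 = CAD 6,793.76
CAD 6,793.76 × 14.7675 = MXN 100,326.85

MXN 100,326.85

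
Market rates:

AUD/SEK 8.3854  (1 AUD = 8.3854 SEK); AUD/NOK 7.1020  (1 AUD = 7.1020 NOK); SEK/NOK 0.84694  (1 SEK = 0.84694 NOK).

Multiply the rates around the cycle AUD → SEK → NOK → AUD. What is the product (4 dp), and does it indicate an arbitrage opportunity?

Around AUD → SEK → NOK → AUD: 1 × 8.3854 × 0.84694 ÷ 7.1020 = 0.999990
Product ≈ 1 (deviation 0.001%, within rounding noise).

1.0000 (no arbitrage)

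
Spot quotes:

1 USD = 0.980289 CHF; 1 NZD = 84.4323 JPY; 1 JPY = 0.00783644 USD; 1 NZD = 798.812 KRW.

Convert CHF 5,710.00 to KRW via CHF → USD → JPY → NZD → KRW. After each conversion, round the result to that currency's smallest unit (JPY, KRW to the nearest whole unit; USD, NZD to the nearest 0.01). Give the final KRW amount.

KRW 7,032,325

CHF 5,710.00 ÷ 0.980289 = USD 5,824.81
USD 5,824.81 ÷ 0.00783644 = JPY 743,298
JPY 743,298 ÷ 84.4323 = NZD 8,803.48
NZD 8,803.48 × 798.812 = KRW 7,032,325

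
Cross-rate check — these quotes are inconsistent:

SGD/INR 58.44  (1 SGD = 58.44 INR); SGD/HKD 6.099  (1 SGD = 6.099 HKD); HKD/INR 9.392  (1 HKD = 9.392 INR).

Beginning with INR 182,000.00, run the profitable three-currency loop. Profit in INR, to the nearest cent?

Profit: INR 3,679.89

Profitable loop is INR → HKD → SGD → INR:
INR 182,000.00 ÷ 9.392 = HKD 19,378.19
HKD 19,378.19 ÷ 6.099 = SGD 3,177.27
SGD 3,177.27 × 58.44 = INR 185,679.89
Profit = INR 185,679.89 − INR 182,000.00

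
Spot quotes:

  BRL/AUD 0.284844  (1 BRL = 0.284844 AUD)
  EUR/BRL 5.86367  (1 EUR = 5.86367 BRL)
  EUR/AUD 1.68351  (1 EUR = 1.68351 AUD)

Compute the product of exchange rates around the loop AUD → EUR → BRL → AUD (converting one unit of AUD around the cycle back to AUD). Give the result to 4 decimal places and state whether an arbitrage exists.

0.9921 (arbitrage exists)

Around AUD → EUR → BRL → AUD: 1 ÷ 1.68351 × 5.86367 × 0.284844 = 0.992112
Product < 1; profitable direction is AUD → BRL → EUR → AUD.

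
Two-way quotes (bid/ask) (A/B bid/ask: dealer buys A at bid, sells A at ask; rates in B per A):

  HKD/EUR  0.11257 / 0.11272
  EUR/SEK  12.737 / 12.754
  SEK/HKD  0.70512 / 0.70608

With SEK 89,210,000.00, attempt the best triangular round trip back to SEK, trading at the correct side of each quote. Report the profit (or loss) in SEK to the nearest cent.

Best loop SEK → HKD → EUR → SEK:
SEK 89,210,000.00 × 0.70512 (sell SEK at bid) = HKD 62,903,755.20
HKD 62,903,755.20 × 0.11257 (sell HKD at bid) = EUR 7,081,075.72
EUR 7,081,075.72 × 12.737 (sell EUR at bid) = SEK 90,191,661.48

Net profit: SEK 981,661.48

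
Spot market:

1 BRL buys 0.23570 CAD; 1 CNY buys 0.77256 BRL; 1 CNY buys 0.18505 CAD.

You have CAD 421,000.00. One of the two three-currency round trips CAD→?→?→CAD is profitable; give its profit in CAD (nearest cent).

Profit: CAD 6,838.03

Profitable loop is CAD → BRL → CNY → CAD:
CAD 421,000.00 ÷ 0.23570 = BRL 1,786,168.86
BRL 1,786,168.86 ÷ 0.77256 = CNY 2,312,013.12
CNY 2,312,013.12 × 0.18505 = CAD 427,838.03
Profit = CAD 427,838.03 − CAD 421,000.00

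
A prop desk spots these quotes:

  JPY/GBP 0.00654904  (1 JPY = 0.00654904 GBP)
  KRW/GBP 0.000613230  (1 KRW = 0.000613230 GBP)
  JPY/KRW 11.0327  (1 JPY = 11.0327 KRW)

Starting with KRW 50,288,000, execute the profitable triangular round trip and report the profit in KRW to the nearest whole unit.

Profit: KRW 1,662,762

Profitable loop is KRW → GBP → JPY → KRW:
KRW 50,288,000 × 0.000613230 = GBP 30,838.11
GBP 30,838.11 ÷ 0.00654904 = JPY 4,708,799
JPY 4,708,799 × 11.0327 = KRW 51,950,762
Profit = KRW 51,950,762 − KRW 50,288,000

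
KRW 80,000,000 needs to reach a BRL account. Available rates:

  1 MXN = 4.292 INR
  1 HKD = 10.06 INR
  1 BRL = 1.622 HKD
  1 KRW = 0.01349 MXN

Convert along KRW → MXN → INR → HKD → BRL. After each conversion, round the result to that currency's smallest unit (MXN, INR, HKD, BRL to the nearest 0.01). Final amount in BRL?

BRL 283,865.64

KRW 80,000,000 × 0.01349 = MXN 1,079,200.00
MXN 1,079,200.00 × 4.292 = INR 4,631,926.40
INR 4,631,926.40 ÷ 10.06 = HKD 460,430.06
HKD 460,430.06 ÷ 1.622 = BRL 283,865.64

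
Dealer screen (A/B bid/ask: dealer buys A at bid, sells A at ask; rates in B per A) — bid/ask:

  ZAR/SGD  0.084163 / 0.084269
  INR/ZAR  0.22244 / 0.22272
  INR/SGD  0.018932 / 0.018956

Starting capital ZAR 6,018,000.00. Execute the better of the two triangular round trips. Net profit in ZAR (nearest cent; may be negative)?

Best loop ZAR → INR → SGD → ZAR:
ZAR 6,018,000.00 ÷ 0.22272 (buy INR at ask) = INR 27,020,474.14
INR 27,020,474.14 × 0.018932 (sell INR at bid) = SGD 511,551.62
SGD 511,551.62 ÷ 0.084269 (buy ZAR at ask) = ZAR 6,070,460.27

Net profit: ZAR 52,460.27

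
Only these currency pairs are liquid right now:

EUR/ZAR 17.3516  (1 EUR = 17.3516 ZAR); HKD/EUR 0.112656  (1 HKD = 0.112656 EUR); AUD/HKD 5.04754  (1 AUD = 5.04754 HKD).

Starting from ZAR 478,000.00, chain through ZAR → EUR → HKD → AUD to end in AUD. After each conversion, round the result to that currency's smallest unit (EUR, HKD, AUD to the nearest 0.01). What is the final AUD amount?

ZAR 478,000.00 ÷ 17.3516 = EUR 27,547.89
EUR 27,547.89 ÷ 0.112656 = HKD 244,531.05
HKD 244,531.05 ÷ 5.04754 = AUD 48,445.59

AUD 48,445.59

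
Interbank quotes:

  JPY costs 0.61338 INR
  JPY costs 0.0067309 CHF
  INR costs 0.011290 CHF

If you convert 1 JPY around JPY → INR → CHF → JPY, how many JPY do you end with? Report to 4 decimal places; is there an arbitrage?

Around JPY → INR → CHF → JPY: 1 × 0.61338 × 0.011290 ÷ 0.0067309 = 1.028846
Product > 1; profitable direction is JPY → INR → CHF → JPY.

1.0288 (arbitrage exists)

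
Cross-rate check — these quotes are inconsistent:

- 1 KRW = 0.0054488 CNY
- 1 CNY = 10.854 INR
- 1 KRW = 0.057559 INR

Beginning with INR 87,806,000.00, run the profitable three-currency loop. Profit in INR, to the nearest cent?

Profitable loop is INR → KRW → CNY → INR:
INR 87,806,000.00 ÷ 0.057559 = KRW 1,525,495,578
KRW 1,525,495,578 × 0.0054488 = CNY 8,312,120.31
CNY 8,312,120.31 × 10.854 = INR 90,219,753.82
Profit = INR 90,219,753.82 − INR 87,806,000.00

Profit: INR 2,413,753.82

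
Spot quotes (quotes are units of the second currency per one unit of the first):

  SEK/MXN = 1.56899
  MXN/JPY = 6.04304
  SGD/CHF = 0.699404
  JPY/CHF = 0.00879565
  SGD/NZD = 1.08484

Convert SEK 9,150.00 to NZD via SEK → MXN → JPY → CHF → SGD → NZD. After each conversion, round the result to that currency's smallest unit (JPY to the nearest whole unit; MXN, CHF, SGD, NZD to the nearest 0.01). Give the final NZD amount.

SEK 9,150.00 × 1.56899 = MXN 14,356.26
MXN 14,356.26 × 6.04304 = JPY 86,755
JPY 86,755 × 0.00879565 = CHF 763.07
CHF 763.07 ÷ 0.699404 = SGD 1,091.03
SGD 1,091.03 × 1.08484 = NZD 1,183.59

NZD 1,183.59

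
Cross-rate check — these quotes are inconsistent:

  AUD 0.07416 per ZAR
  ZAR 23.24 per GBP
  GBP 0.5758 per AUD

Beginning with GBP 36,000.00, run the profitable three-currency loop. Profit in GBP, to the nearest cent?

Profitable loop is GBP → AUD → ZAR → GBP:
GBP 36,000.00 ÷ 0.5758 = AUD 62,521.71
AUD 62,521.71 ÷ 0.07416 = ZAR 843,065.11
ZAR 843,065.11 ÷ 23.24 = GBP 36,276.47
Profit = GBP 36,276.47 − GBP 36,000.00

Profit: GBP 276.47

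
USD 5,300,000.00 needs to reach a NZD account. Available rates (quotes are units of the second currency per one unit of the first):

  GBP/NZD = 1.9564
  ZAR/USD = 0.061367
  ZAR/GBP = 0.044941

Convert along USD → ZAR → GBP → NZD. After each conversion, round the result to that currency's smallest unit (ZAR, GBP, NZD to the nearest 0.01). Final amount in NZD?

USD 5,300,000.00 ÷ 0.061367 = ZAR 86,365,636.25
ZAR 86,365,636.25 × 0.044941 = GBP 3,881,358.06
GBP 3,881,358.06 × 1.9564 = NZD 7,593,488.91

NZD 7,593,488.91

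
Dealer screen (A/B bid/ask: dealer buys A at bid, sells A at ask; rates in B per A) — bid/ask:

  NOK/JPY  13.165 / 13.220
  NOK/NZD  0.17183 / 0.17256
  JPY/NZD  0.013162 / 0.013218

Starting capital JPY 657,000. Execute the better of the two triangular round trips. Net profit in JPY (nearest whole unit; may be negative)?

Best loop JPY → NZD → NOK → JPY:
JPY 657,000 × 0.013162 (sell JPY at bid) = NZD 8,647.43
NZD 8,647.43 ÷ 0.17256 (buy NOK at ask) = NOK 50,112.62
NOK 50,112.62 × 13.165 (sell NOK at bid) = JPY 659,733

Net profit: JPY 2,733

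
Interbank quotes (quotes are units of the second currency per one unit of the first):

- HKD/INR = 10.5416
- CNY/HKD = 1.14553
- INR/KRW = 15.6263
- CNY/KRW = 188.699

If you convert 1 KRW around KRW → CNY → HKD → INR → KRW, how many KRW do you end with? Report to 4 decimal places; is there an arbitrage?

Around KRW → CNY → HKD → INR → KRW: 1 ÷ 188.699 × 1.14553 × 10.5416 × 15.6263 = 0.999999
Product ≈ 1 (deviation 0.000%, within rounding noise).

1.0000 (no arbitrage)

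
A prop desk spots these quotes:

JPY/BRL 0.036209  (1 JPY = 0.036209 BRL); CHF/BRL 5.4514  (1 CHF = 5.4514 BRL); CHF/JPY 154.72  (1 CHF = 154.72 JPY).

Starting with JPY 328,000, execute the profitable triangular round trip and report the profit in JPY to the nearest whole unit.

Profitable loop is JPY → BRL → CHF → JPY:
JPY 328,000 × 0.036209 = BRL 11,876.55
BRL 11,876.55 ÷ 5.4514 = CHF 2,178.62
CHF 2,178.62 × 154.72 = JPY 337,077
Profit = JPY 337,077 − JPY 328,000

Profit: JPY 9,077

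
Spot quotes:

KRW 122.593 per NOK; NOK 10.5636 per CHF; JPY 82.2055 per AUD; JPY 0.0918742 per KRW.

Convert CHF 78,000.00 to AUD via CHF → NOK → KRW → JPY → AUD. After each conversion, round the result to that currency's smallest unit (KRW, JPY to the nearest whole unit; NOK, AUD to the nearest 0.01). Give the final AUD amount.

AUD 112,892.46

CHF 78,000.00 × 10.5636 = NOK 823,960.80
NOK 823,960.80 × 122.593 = KRW 101,011,826
KRW 101,011,826 × 0.0918742 = JPY 9,280,381
JPY 9,280,381 ÷ 82.2055 = AUD 112,892.46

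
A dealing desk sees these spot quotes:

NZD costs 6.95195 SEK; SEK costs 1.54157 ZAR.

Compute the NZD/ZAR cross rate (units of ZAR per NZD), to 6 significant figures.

NZD/ZAR = 10.7169

1 NZD × 6.95195 = 6.95195 SEK
6.95195 SEK × 1.54157 = 10.7169 ZAR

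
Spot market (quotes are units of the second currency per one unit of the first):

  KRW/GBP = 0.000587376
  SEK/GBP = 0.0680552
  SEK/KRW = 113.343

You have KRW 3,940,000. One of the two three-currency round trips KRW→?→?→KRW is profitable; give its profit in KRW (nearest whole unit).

Profitable loop is KRW → SEK → GBP → KRW:
KRW 3,940,000 ÷ 113.343 = SEK 34,761.74
SEK 34,761.74 × 0.0680552 = GBP 2,365.72
GBP 2,365.72 ÷ 0.000587376 = KRW 4,027,603
Profit = KRW 4,027,603 − KRW 3,940,000

Profit: KRW 87,603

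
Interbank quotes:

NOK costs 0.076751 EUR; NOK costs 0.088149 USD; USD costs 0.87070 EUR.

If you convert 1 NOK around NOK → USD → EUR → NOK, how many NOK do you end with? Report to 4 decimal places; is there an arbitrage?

Around NOK → USD → EUR → NOK: 1 × 0.088149 × 0.87070 ÷ 0.076751 = 1.000004
Product ≈ 1 (deviation 0.000%, within rounding noise).

1.0000 (no arbitrage)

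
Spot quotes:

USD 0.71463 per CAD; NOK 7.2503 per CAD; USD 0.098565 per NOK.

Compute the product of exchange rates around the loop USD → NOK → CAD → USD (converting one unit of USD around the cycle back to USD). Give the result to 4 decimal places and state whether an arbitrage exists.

1.0000 (no arbitrage)

Around USD → NOK → CAD → USD: 1 ÷ 0.098565 ÷ 7.2503 × 0.71463 = 1.000006
Product ≈ 1 (deviation 0.001%, within rounding noise).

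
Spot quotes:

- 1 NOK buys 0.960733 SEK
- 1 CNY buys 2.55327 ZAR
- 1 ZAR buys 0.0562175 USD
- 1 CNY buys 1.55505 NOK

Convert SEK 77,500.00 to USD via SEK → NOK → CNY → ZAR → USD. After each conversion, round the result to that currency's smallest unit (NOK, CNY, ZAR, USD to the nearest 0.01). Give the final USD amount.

USD 7,446.00

SEK 77,500.00 ÷ 0.960733 = NOK 80,667.57
NOK 80,667.57 ÷ 1.55505 = CNY 51,874.58
CNY 51,874.58 × 2.55327 = ZAR 132,449.81
ZAR 132,449.81 × 0.0562175 = USD 7,446.00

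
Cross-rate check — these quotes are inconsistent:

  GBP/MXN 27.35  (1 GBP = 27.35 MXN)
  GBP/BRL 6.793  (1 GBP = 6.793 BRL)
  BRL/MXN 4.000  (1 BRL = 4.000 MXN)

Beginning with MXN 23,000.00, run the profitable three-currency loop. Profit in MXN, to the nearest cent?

Profit: MXN 150.67

Profitable loop is MXN → BRL → GBP → MXN:
MXN 23,000.00 ÷ 4.000 = BRL 5,750.00
BRL 5,750.00 ÷ 6.793 = GBP 846.46
GBP 846.46 × 27.35 = MXN 23,150.67
Profit = MXN 23,150.67 − MXN 23,000.00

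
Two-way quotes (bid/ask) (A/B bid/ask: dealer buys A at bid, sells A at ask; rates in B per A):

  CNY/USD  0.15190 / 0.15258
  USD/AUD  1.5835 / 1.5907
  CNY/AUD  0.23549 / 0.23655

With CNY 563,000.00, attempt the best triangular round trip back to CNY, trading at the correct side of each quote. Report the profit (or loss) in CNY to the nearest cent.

Best loop CNY → USD → AUD → CNY:
CNY 563,000.00 × 0.15190 (sell CNY at bid) = USD 85,519.70
USD 85,519.70 × 1.5835 (sell USD at bid) = AUD 135,420.44
AUD 135,420.44 ÷ 0.23655 (buy CNY at ask) = CNY 572,481.27

Net profit: CNY 9,481.27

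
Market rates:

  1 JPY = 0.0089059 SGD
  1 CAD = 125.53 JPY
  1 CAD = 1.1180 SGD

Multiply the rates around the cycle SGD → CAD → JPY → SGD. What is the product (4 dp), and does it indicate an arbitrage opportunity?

Around SGD → CAD → JPY → SGD: 1 ÷ 1.1180 × 125.53 × 0.0089059 = 0.999962
Product ≈ 1 (deviation 0.004%, within rounding noise).

1.0000 (no arbitrage)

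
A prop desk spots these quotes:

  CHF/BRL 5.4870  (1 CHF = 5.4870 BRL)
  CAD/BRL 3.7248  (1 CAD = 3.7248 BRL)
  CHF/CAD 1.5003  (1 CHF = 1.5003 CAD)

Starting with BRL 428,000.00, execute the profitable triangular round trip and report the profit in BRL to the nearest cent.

Profit: BRL 7,903.02

Profitable loop is BRL → CHF → CAD → BRL:
BRL 428,000.00 ÷ 5.4870 = CHF 78,002.55
CHF 78,002.55 × 1.5003 = CAD 117,027.23
CAD 117,027.23 × 3.7248 = BRL 435,903.02
Profit = BRL 435,903.02 − BRL 428,000.00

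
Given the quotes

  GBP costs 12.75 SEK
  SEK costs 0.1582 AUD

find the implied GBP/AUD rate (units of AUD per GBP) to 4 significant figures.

1 GBP × 12.75 = 12.75 SEK
12.75 SEK × 0.1582 = 2.01705 AUD

GBP/AUD = 2.017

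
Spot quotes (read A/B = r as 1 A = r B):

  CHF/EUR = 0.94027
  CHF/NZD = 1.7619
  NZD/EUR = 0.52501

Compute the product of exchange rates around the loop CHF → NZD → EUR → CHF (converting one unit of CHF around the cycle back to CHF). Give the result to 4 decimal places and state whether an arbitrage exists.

0.9838 (arbitrage exists)

Around CHF → NZD → EUR → CHF: 1 × 1.7619 × 0.52501 ÷ 0.94027 = 0.983776
Product < 1; profitable direction is CHF → EUR → NZD → CHF.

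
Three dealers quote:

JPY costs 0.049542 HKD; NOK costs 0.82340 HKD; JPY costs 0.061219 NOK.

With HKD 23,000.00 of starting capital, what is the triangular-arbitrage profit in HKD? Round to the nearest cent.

Profit: HKD 401.91

Profitable loop is HKD → JPY → NOK → HKD:
HKD 23,000.00 ÷ 0.049542 = JPY 464,253
JPY 464,253 × 0.061219 = NOK 28,421.08
NOK 28,421.08 × 0.82340 = HKD 23,401.91
Profit = HKD 23,401.91 − HKD 23,000.00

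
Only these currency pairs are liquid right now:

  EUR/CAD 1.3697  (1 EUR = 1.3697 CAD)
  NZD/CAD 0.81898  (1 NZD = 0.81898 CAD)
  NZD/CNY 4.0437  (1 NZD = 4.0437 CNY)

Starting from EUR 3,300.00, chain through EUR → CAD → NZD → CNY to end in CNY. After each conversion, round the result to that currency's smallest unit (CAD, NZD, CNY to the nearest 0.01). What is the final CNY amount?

CNY 22,317.46

EUR 3,300.00 × 1.3697 = CAD 4,520.01
CAD 4,520.01 ÷ 0.81898 = NZD 5,519.07
NZD 5,519.07 × 4.0437 = CNY 22,317.46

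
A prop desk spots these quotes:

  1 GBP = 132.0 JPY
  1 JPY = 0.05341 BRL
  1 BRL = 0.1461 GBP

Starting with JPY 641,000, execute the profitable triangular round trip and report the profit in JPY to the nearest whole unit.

Profitable loop is JPY → BRL → GBP → JPY:
JPY 641,000 × 0.05341 = BRL 34,235.81
BRL 34,235.81 × 0.1461 = GBP 5,001.85
GBP 5,001.85 × 132.0 = JPY 660,244
Profit = JPY 660,244 − JPY 641,000

Profit: JPY 19,244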